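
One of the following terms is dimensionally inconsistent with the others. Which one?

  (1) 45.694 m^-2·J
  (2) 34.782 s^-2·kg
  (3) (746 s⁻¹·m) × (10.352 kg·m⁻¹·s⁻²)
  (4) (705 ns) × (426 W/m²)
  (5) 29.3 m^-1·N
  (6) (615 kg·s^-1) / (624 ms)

Dimensions:
  (1) J·m⁻² = N·m·m⁻² = kg·s⁻²
  (2) kg·s⁻²
  (3) [m·s⁻¹] · [kg·m⁻¹·s⁻²] = kg·s⁻³
  (4) [s] · [kg·s⁻³] = kg·s⁻²
  (5) N·m⁻¹ = kg·m·s⁻²·m⁻¹ = kg·s⁻²
  (6) [kg·s⁻¹] / [s] = kg·s⁻²
All reduce to kg·s⁻² except (3), which is kg·s⁻³.

(3)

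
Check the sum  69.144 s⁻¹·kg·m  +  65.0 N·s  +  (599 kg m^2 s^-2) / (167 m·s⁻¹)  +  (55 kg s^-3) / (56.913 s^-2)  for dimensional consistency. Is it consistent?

No

Dimensions:
  69.144 s⁻¹·kg·m:  kg·m·s⁻¹
  65.0 N·s:  N·s = kg·m·s⁻²·s = kg·m·s⁻¹
  (599 kg m^2 s^-2) / (167 m·s⁻¹):  [kg·m²·s⁻²] / [m·s⁻¹] = kg·m·s⁻¹
  (55 kg s^-3) / (56.913 s^-2):  [kg·s⁻³] / [s⁻²] = kg·s⁻¹
The terms do not share a single dimension (kg·m·s⁻¹ vs kg·s⁻¹).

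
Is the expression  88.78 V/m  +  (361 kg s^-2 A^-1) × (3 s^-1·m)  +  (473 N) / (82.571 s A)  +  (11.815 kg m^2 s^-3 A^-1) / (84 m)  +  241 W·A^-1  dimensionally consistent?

Dimensions:
  88.78 V/m:  V·m⁻¹ = J·C⁻¹·m⁻¹ = kg·m·s⁻³·A⁻¹
  (361 kg s^-2 A^-1) × (3 s^-1·m):  [kg·s⁻²·A⁻¹] · [m·s⁻¹] = kg·m·s⁻³·A⁻¹
  (473 N) / (82.571 s A):  [kg·m·s⁻²] / [s·A] = kg·m·s⁻³·A⁻¹
  (11.815 kg m^2 s^-3 A^-1) / (84 m):  [kg·m²·s⁻³·A⁻¹] / [m] = kg·m·s⁻³·A⁻¹
  241 W·A^-1:  W·A⁻¹ = J·s⁻¹·A⁻¹ = kg·m²·s⁻³·A⁻¹
The terms do not share a single dimension (kg·m²·s⁻³·A⁻¹ vs kg·m·s⁻³·A⁻¹).

No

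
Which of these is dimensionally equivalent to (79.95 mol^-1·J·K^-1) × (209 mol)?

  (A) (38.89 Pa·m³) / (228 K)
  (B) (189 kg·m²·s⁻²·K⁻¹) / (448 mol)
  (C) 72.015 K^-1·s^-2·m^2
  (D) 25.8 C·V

(A)

Reference: [kg·m²·s⁻²·K⁻¹·mol⁻¹] · [mol] = kg·m²·s⁻²·K⁻¹.
Each option:
  (A) [kg·m²·s⁻²] / [K] = kg·m²·s⁻²·K⁻¹  ← same
  (B) [kg·m²·s⁻²·K⁻¹] / [mol] = kg·m²·s⁻²·K⁻¹·mol⁻¹
  (C) m²·s⁻²·K⁻¹
  (D) C·V = s·A·J·C⁻¹ = kg·m²·s⁻²
Only (A) matches kg·m²·s⁻²·K⁻¹.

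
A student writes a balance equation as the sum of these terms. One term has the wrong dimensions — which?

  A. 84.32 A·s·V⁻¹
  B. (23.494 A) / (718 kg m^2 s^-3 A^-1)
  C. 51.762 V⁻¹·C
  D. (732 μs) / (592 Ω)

B.

In SI base units:
  A. A·s·V⁻¹ = A·s·(J·C⁻¹)⁻¹ = kg⁻¹·m⁻²·s⁴·A²
  B. [A] / [kg·m²·s⁻³·A⁻¹] = kg⁻¹·m⁻²·s³·A²
  C. C·V⁻¹ = s·A·(J·C⁻¹)⁻¹ = kg⁻¹·m⁻²·s⁴·A²
  D. [s] / [kg·m²·s⁻³·A⁻²] = kg⁻¹·m⁻²·s⁴·A²
All reduce to kg⁻¹·m⁻²·s⁴·A² except B., which is kg⁻¹·m⁻²·s³·A².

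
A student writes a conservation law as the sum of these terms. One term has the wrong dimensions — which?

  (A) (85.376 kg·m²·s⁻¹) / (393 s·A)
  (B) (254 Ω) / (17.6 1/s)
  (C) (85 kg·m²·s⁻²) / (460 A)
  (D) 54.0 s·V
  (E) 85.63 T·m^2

(B)

Work out the base dimensions of each:
  (A) [kg·m²·s⁻¹] / [s·A] = kg·m²·s⁻²·A⁻¹
  (B) [kg·m²·s⁻³·A⁻²] / [s⁻¹] = kg·m²·s⁻²·A⁻²
  (C) [kg·m²·s⁻²] / [A] = kg·m²·s⁻²·A⁻¹
  (D) V·s = J·C⁻¹·s = kg·m²·s⁻²·A⁻¹
  (E) T·m² = Wb·m⁻²·m² = kg·m²·s⁻²·A⁻¹
All reduce to kg·m²·s⁻²·A⁻¹ except (B), which is kg·m²·s⁻²·A⁻².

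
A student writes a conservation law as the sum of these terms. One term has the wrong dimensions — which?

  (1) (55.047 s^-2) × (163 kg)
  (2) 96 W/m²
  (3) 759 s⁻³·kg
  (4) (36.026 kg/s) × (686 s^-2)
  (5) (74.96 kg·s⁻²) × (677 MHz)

(1)

Reduce each to base SI dimensions:
  (1) [s⁻²] · [kg] = kg·s⁻²
  (2) W·m⁻² = J·s⁻¹·m⁻² = kg·s⁻³
  (3) kg·s⁻³
  (4) [kg·s⁻¹] · [s⁻²] = kg·s⁻³
  (5) [kg·s⁻²] · [s⁻¹] = kg·s⁻³
All reduce to kg·s⁻³ except (1), which is kg·s⁻².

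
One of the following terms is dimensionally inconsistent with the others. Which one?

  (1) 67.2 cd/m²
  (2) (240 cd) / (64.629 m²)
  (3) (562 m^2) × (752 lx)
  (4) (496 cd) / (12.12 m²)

Expand each in SI base units:
  (1) cd·m⁻² = m⁻²·cd
  (2) [cd] / [m²] = m⁻²·cd
  (3) [m²] · [m⁻²·cd] = cd
  (4) [cd] / [m²] = m⁻²·cd
All reduce to m⁻²·cd except (3), which is cd.

(3)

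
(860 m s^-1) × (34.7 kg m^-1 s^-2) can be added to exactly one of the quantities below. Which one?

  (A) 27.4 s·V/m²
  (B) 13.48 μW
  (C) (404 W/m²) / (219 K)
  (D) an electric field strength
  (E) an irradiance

(E)

Reference: [m·s⁻¹] · [kg·m⁻¹·s⁻²] = kg·s⁻³.
Each option:
  (A) V·s·m⁻² = J·C⁻¹·s·m⁻² = kg·s⁻²·A⁻¹
  (B) W = J·s⁻¹ = kg·m²·s⁻³
  (C) [kg·s⁻³] / [K] = kg·s⁻³·K⁻¹
  (D) [electric field strength] = kg·m·s⁻³·A⁻¹
  (E) [irradiance] = kg·s⁻³  ← same
Only (E) matches kg·s⁻³.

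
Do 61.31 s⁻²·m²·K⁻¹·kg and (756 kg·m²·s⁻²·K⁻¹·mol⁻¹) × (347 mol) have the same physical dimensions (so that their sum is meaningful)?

Yes

In SI base units:
  61.31 s⁻²·m²·K⁻¹·kg:  kg·m²·s⁻²·K⁻¹
  (756 kg·m²·s⁻²·K⁻¹·mol⁻¹) × (347 mol):  [kg·m²·s⁻²·K⁻¹·mol⁻¹] · [mol] = kg·m²·s⁻²·K⁻¹
Both are kg·m²·s⁻²·K⁻¹, so they have the same dimensions and can be added.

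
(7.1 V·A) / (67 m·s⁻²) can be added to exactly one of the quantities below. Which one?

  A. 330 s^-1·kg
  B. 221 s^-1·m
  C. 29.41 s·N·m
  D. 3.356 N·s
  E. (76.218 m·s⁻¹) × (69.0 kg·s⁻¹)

Reference: [kg·m²·s⁻³] / [m·s⁻²] = kg·m·s⁻¹.
Each option:
  A. kg·s⁻¹
  B. m·s⁻¹
  C. N·m·s = kg·m·s⁻²·m·s = kg·m²·s⁻¹
  D. N·s = kg·m·s⁻²·s = kg·m·s⁻¹  ← same
  E. [m·s⁻¹] · [kg·s⁻¹] = kg·m·s⁻²
Only D. matches kg·m·s⁻¹.

D.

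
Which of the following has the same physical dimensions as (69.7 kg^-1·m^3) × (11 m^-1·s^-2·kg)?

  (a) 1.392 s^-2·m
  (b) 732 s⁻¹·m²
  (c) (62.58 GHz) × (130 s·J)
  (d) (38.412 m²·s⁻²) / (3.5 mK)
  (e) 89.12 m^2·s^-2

(e)

Reference: [kg⁻¹·m³] · [kg·m⁻¹·s⁻²] = m²·s⁻².
Each option:
  (a) m·s⁻²
  (b) m²·s⁻¹
  (c) [s⁻¹] · [kg·m²·s⁻¹] = kg·m²·s⁻²
  (d) [m²·s⁻²] / [K] = m²·s⁻²·K⁻¹
  (e) m²·s⁻²  ← same
Only (e) matches m²·s⁻².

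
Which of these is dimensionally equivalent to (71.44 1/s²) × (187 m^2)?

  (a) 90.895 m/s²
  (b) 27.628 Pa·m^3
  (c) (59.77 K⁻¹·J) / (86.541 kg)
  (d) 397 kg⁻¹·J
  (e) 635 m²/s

(d)

Reference: [s⁻²] · [m²] = m²·s⁻².
Each option:
  (a) m·s⁻²
  (b) Pa·m³ = N·m⁻²·m³ = kg·m²·s⁻²
  (c) [kg·m²·s⁻²·K⁻¹] / [kg] = m²·s⁻²·K⁻¹
  (d) J·kg⁻¹ = N·m·kg⁻¹ = m²·s⁻²  ← same
  (e) m²·s⁻¹
Only (d) matches m²·s⁻².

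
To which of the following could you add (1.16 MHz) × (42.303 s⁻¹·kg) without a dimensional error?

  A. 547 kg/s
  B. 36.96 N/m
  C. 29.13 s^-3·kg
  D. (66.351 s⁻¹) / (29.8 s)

B.

Reference: [s⁻¹] · [kg·s⁻¹] = kg·s⁻².
Each option:
  A. kg·s⁻¹
  B. N·m⁻¹ = kg·m·s⁻²·m⁻¹ = kg·s⁻²  ← same
  C. kg·s⁻³
  D. [s⁻¹] / [s] = s⁻²
Only B. matches kg·s⁻².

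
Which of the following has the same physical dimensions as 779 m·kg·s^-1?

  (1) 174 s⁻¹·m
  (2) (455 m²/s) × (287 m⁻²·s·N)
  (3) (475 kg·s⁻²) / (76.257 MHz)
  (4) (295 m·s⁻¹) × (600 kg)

Reference: kg·m·s⁻¹.
Each option:
  (1) m·s⁻¹
  (2) [m²·s⁻¹] · [kg·m⁻¹·s⁻¹] = kg·m·s⁻²
  (3) [kg·s⁻²] / [s⁻¹] = kg·s⁻¹
  (4) [m·s⁻¹] · [kg] = kg·m·s⁻¹  ← same
Only (4) matches kg·m·s⁻¹.

(4)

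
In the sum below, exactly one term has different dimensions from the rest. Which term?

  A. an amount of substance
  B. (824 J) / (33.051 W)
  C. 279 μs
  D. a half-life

Reduce each to base SI dimensions:
  A. [amount of substance] = mol
  B. [kg·m²·s⁻²] / [kg·m²·s⁻³] = s
  C. s
  D. [half-life] = s
All reduce to s except A., which is mol.

A.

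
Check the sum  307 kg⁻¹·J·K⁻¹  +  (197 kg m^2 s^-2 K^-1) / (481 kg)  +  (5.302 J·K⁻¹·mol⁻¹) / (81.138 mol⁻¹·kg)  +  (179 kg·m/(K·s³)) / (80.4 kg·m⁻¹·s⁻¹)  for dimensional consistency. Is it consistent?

Work out the base dimensions of each:
  307 kg⁻¹·J·K⁻¹:  J·kg⁻¹·K⁻¹ = N·m·kg⁻¹·K⁻¹ = m²·s⁻²·K⁻¹
  (197 kg m^2 s^-2 K^-1) / (481 kg):  [kg·m²·s⁻²·K⁻¹] / [kg] = m²·s⁻²·K⁻¹
  (5.302 J·K⁻¹·mol⁻¹) / (81.138 mol⁻¹·kg):  [kg·m²·s⁻²·K⁻¹·mol⁻¹] / [kg·mol⁻¹] = m²·s⁻²·K⁻¹
  (179 kg·m/(K·s³)) / (80.4 kg·m⁻¹·s⁻¹):  [kg·m·s⁻³·K⁻¹] / [kg·m⁻¹·s⁻¹] = m²·s⁻²·K⁻¹
Every term reduces to m²·s⁻²·K⁻¹.

Yes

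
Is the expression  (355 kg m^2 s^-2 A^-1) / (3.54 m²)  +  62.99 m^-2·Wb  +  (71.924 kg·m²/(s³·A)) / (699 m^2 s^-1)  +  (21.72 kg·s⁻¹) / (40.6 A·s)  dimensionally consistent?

In SI base units:
  (355 kg m^2 s^-2 A^-1) / (3.54 m²):  [kg·m²·s⁻²·A⁻¹] / [m²] = kg·s⁻²·A⁻¹
  62.99 m^-2·Wb:  Wb·m⁻² = V·s·m⁻² = kg·s⁻²·A⁻¹
  (71.924 kg·m²/(s³·A)) / (699 m^2 s^-1):  [kg·m²·s⁻³·A⁻¹] / [m²·s⁻¹] = kg·s⁻²·A⁻¹
  (21.72 kg·s⁻¹) / (40.6 A·s):  [kg·s⁻¹] / [s·A] = kg·s⁻²·A⁻¹
Every term reduces to kg·s⁻²·A⁻¹.

Yes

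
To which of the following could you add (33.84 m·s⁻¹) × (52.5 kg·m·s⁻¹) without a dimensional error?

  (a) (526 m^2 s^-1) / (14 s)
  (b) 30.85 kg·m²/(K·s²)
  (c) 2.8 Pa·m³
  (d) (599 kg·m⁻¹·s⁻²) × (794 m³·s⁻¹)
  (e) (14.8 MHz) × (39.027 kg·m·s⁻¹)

(c)

Reference: [m·s⁻¹] · [kg·m·s⁻¹] = kg·m²·s⁻².
Each option:
  (a) [m²·s⁻¹] / [s] = m²·s⁻²
  (b) kg·m²·s⁻²·K⁻¹
  (c) Pa·m³ = N·m⁻²·m³ = kg·m²·s⁻²  ← same
  (d) [kg·m⁻¹·s⁻²] · [m³·s⁻¹] = kg·m²·s⁻³
  (e) [s⁻¹] · [kg·m·s⁻¹] = kg·m·s⁻²
Only (c) matches kg·m²·s⁻².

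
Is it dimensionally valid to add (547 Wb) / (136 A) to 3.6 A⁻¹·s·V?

Yes

In SI base units:
  (547 Wb) / (136 A):  [kg·m²·s⁻²·A⁻¹] / [A] = kg·m²·s⁻²·A⁻²
  3.6 A⁻¹·s·V:  V·s·A⁻¹ = J·C⁻¹·s·A⁻¹ = kg·m²·s⁻²·A⁻²
Both are kg·m²·s⁻²·A⁻², so they have the same dimensions and can be added.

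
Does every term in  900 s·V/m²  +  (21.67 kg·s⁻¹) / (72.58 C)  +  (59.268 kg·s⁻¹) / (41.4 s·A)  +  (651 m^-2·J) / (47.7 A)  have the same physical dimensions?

Yes

Reduce each to base SI dimensions:
  900 s·V/m²:  V·s·m⁻² = J·C⁻¹·s·m⁻² = kg·s⁻²·A⁻¹
  (21.67 kg·s⁻¹) / (72.58 C):  [kg·s⁻¹] / [s·A] = kg·s⁻²·A⁻¹
  (59.268 kg·s⁻¹) / (41.4 s·A):  [kg·s⁻¹] / [s·A] = kg·s⁻²·A⁻¹
  (651 m^-2·J) / (47.7 A):  [kg·s⁻²] / [A] = kg·s⁻²·A⁻¹
Every term reduces to kg·s⁻²·A⁻¹.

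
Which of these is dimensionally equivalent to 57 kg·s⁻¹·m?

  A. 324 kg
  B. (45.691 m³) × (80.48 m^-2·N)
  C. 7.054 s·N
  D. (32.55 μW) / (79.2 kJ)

C.

Reference: kg·m·s⁻¹.
Each option:
  A. kg
  B. [m³] · [kg·m⁻¹·s⁻²] = kg·m²·s⁻²
  C. N·s = kg·m·s⁻²·s = kg·m·s⁻¹  ← same
  D. [kg·m²·s⁻³] / [kg·m²·s⁻²] = s⁻¹
Only C. matches kg·m·s⁻¹.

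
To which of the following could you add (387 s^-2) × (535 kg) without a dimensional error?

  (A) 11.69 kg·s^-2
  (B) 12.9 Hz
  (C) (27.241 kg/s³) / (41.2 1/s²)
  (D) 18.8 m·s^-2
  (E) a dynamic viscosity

(A)

Reference: [s⁻²] · [kg] = kg·s⁻².
Each option:
  (A) kg·s⁻²  ← same
  (B) Hz = s⁻¹
  (C) [kg·s⁻³] / [s⁻²] = kg·s⁻¹
  (D) m·s⁻²
  (E) [dynamic viscosity] = kg·m⁻¹·s⁻¹
Only (A) matches kg·s⁻².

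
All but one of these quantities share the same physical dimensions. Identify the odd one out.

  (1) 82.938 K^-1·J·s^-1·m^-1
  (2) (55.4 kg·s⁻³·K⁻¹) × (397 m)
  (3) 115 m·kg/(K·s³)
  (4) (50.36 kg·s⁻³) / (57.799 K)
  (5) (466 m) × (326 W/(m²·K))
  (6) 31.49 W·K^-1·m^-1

Dimensions:
  (1) J·s⁻¹·m⁻¹·K⁻¹ = N·m·s⁻¹·m⁻¹·K⁻¹ = kg·m·s⁻³·K⁻¹
  (2) [kg·s⁻³·K⁻¹] · [m] = kg·m·s⁻³·K⁻¹
  (3) kg·m·s⁻³·K⁻¹
  (4) [kg·s⁻³] / [K] = kg·s⁻³·K⁻¹
  (5) [m] · [kg·s⁻³·K⁻¹] = kg·m·s⁻³·K⁻¹
  (6) W·m⁻¹·K⁻¹ = J·s⁻¹·m⁻¹·K⁻¹ = kg·m·s⁻³·K⁻¹
All reduce to kg·m·s⁻³·K⁻¹ except (4), which is kg·s⁻³·K⁻¹.

(4)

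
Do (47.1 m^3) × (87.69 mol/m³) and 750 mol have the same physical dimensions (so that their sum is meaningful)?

Dimensions:
  (47.1 m^3) × (87.69 mol/m³):  [m³] · [m⁻³·mol] = mol
  750 mol:  mol
Both are mol, so they have the same dimensions and can be added.

Yes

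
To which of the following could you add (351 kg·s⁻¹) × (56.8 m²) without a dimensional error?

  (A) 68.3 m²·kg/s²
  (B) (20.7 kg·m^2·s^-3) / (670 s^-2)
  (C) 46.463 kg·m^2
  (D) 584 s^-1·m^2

Reference: [kg·s⁻¹] · [m²] = kg·m²·s⁻¹.
Each option:
  (A) kg·m²·s⁻²
  (B) [kg·m²·s⁻³] / [s⁻²] = kg·m²·s⁻¹  ← same
  (C) kg·m²
  (D) m²·s⁻¹
Only (B) matches kg·m²·s⁻¹.

(B)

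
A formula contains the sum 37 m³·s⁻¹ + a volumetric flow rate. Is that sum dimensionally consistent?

Yes

In SI base units:
  37 m³·s⁻¹:  m³·s⁻¹
  a volumetric flow rate:  [volumetric flow rate] = m³·s⁻¹
Both are m³·s⁻¹, so they have the same dimensions and can be added.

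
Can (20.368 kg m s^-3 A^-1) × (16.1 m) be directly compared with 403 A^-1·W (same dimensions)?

Dimensions:
  (20.368 kg m s^-3 A^-1) × (16.1 m):  [kg·m·s⁻³·A⁻¹] · [m] = kg·m²·s⁻³·A⁻¹
  403 A^-1·W:  W·A⁻¹ = J·s⁻¹·A⁻¹ = kg·m²·s⁻³·A⁻¹
Both are kg·m²·s⁻³·A⁻¹, so they have the same dimensions and can be added.

Yes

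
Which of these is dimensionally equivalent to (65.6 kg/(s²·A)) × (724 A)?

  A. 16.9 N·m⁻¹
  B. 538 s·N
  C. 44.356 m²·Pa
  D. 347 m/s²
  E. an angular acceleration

A.

Reference: [kg·s⁻²·A⁻¹] · [A] = kg·s⁻².
Each option:
  A. N·m⁻¹ = kg·m·s⁻²·m⁻¹ = kg·s⁻²  ← same
  B. N·s = kg·m·s⁻²·s = kg·m·s⁻¹
  C. Pa·m² = N·m⁻²·m² = kg·m·s⁻²
  D. m·s⁻²
  E. [angular acceleration] = s⁻²
Only A. matches kg·s⁻².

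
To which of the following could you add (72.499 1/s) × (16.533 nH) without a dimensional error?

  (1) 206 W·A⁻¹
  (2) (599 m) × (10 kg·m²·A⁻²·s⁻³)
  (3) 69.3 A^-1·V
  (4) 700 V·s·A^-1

Reference: [s⁻¹] · [kg·m²·s⁻²·A⁻²] = kg·m²·s⁻³·A⁻².
Each option:
  (1) W·A⁻¹ = J·s⁻¹·A⁻¹ = kg·m²·s⁻³·A⁻¹
  (2) [m] · [kg·m²·s⁻³·A⁻²] = kg·m³·s⁻³·A⁻²
  (3) V·A⁻¹ = J·C⁻¹·A⁻¹ = kg·m²·s⁻³·A⁻²  ← same
  (4) V·s·A⁻¹ = J·C⁻¹·s·A⁻¹ = kg·m²·s⁻²·A⁻²
Only (3) matches kg·m²·s⁻³·A⁻².

(3)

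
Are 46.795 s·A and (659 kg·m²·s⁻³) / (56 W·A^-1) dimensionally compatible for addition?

No

In SI base units:
  46.795 s·A:  A·s = s·A
  (659 kg·m²·s⁻³) / (56 W·A^-1):  [kg·m²·s⁻³] / [kg·m²·s⁻³·A⁻¹] = A
s·A ≠ A, so they cannot be added.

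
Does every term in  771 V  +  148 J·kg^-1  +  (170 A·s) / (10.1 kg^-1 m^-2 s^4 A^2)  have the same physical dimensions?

No

Work out the base dimensions of each:
  771 V:  V = J·C⁻¹ = kg·m²·s⁻³·A⁻¹
  148 J·kg^-1:  J·kg⁻¹ = N·m·kg⁻¹ = m²·s⁻²
  (170 A·s) / (10.1 kg^-1 m^-2 s^4 A^2):  [s·A] / [kg⁻¹·m⁻²·s⁴·A²] = kg·m²·s⁻³·A⁻¹
The terms do not share a single dimension (kg·m²·s⁻³·A⁻¹ vs m²·s⁻²).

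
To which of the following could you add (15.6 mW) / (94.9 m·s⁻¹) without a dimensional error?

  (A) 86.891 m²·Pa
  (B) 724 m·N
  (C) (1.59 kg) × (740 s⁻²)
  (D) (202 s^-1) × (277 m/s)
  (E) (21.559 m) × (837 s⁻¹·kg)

Reference: [kg·m²·s⁻³] / [m·s⁻¹] = kg·m·s⁻².
Each option:
  (A) Pa·m² = N·m⁻²·m² = kg·m·s⁻²  ← same
  (B) N·m = kg·m·s⁻²·m = kg·m²·s⁻²
  (C) [kg] · [s⁻²] = kg·s⁻²
  (D) [s⁻¹] · [m·s⁻¹] = m·s⁻²
  (E) [m] · [kg·s⁻¹] = kg·m·s⁻¹
Only (A) matches kg·m·s⁻².

(A)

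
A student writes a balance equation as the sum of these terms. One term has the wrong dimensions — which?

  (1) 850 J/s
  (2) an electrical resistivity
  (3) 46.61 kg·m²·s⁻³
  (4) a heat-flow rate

In SI base units:
  (1) J·s⁻¹ = N·m·s⁻¹ = kg·m²·s⁻³
  (2) [electrical resistivity] = kg·m³·s⁻³·A⁻²
  (3) kg·m²·s⁻³
  (4) [heat-flow rate] = kg·m²·s⁻³
All reduce to kg·m²·s⁻³ except (2), which is kg·m³·s⁻³·A⁻².

(2)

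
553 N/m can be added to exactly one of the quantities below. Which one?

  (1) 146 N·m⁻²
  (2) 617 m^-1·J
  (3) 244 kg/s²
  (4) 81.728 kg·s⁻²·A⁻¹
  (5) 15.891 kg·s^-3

Reference: N·m⁻¹ = kg·m·s⁻²·m⁻¹ = kg·s⁻².
Each option:
  (1) N·m⁻² = kg·m·s⁻²·m⁻² = kg·m⁻¹·s⁻²
  (2) J·m⁻¹ = N·m·m⁻¹ = kg·m·s⁻²
  (3) kg·s⁻²  ← same
  (4) kg·s⁻²·A⁻¹
  (5) kg·s⁻³
Only (3) matches kg·s⁻².

(3)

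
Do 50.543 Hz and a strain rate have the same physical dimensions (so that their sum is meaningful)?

Reduce each to base SI dimensions:
  50.543 Hz:  Hz = s⁻¹
  a strain rate:  [strain rate] = s⁻¹
Both are s⁻¹, so they have the same dimensions and can be added.

Yes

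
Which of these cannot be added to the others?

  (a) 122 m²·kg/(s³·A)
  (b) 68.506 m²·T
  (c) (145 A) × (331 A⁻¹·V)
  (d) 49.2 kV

(b)

Dimensions:
  (a) kg·m²·s⁻³·A⁻¹
  (b) T·m² = Wb·m⁻²·m² = kg·m²·s⁻²·A⁻¹
  (c) [A] · [kg·m²·s⁻³·A⁻²] = kg·m²·s⁻³·A⁻¹
  (d) V = J·C⁻¹ = kg·m²·s⁻³·A⁻¹
All reduce to kg·m²·s⁻³·A⁻¹ except (b), which is kg·m²·s⁻²·A⁻¹.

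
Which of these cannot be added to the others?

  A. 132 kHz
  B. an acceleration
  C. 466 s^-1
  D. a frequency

Expand each in SI base units:
  A. Hz = s⁻¹
  B. [acceleration] = m·s⁻²
  C. s⁻¹
  D. [frequency] = s⁻¹
All reduce to s⁻¹ except B., which is m·s⁻².

B.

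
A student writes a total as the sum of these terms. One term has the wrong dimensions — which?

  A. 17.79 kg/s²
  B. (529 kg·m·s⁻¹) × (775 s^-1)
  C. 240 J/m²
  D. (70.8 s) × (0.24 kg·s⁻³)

Expand each in SI base units:
  A. kg·s⁻²
  B. [kg·m·s⁻¹] · [s⁻¹] = kg·m·s⁻²
  C. J·m⁻² = N·m·m⁻² = kg·s⁻²
  D. [s] · [kg·s⁻³] = kg·s⁻²
All reduce to kg·s⁻² except B., which is kg·m·s⁻².

B.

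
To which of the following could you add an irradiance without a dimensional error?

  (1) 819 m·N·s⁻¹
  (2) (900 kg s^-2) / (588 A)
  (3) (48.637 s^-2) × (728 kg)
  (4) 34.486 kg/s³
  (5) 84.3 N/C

(4)

Reference: [irradiance] = kg·s⁻³.
Each option:
  (1) N·m·s⁻¹ = kg·m·s⁻²·m·s⁻¹ = kg·m²·s⁻³
  (2) [kg·s⁻²] / [A] = kg·s⁻²·A⁻¹
  (3) [s⁻²] · [kg] = kg·s⁻²
  (4) kg·s⁻³  ← same
  (5) N·C⁻¹ = kg·m·s⁻²·(s·A)⁻¹ = kg·m·s⁻³·A⁻¹
Only (4) matches kg·s⁻³.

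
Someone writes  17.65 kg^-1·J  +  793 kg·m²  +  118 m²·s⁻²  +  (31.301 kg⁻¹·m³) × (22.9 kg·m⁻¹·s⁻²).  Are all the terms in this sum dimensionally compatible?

Expand each in SI base units:
  17.65 kg^-1·J:  J·kg⁻¹ = N·m·kg⁻¹ = m²·s⁻²
  793 kg·m²:  kg·m²
  118 m²·s⁻²:  m²·s⁻²
  (31.301 kg⁻¹·m³) × (22.9 kg·m⁻¹·s⁻²):  [kg⁻¹·m³] · [kg·m⁻¹·s⁻²] = m²·s⁻²
The terms do not share a single dimension (kg·m² vs m²·s⁻²).

No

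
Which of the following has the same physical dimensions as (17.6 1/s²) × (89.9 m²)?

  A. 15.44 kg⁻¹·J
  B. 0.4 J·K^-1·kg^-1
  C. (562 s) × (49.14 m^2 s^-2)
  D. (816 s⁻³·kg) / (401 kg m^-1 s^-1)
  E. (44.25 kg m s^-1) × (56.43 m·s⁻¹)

A.

Reference: [s⁻²] · [m²] = m²·s⁻².
Each option:
  A. J·kg⁻¹ = N·m·kg⁻¹ = m²·s⁻²  ← same
  B. J·kg⁻¹·K⁻¹ = N·m·kg⁻¹·K⁻¹ = m²·s⁻²·K⁻¹
  C. [s] · [m²·s⁻²] = m²·s⁻¹
  D. [kg·s⁻³] / [kg·m⁻¹·s⁻¹] = m·s⁻²
  E. [kg·m·s⁻¹] · [m·s⁻¹] = kg·m²·s⁻²
Only A. matches m²·s⁻².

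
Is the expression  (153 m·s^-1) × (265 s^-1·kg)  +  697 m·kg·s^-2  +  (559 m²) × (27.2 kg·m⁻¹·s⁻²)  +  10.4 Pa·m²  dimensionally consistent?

Yes

Work out the base dimensions of each:
  (153 m·s^-1) × (265 s^-1·kg):  [m·s⁻¹] · [kg·s⁻¹] = kg·m·s⁻²
  697 m·kg·s^-2:  kg·m·s⁻²
  (559 m²) × (27.2 kg·m⁻¹·s⁻²):  [m²] · [kg·m⁻¹·s⁻²] = kg·m·s⁻²
  10.4 Pa·m²:  Pa·m² = N·m⁻²·m² = kg·m·s⁻²
Every term reduces to kg·m·s⁻².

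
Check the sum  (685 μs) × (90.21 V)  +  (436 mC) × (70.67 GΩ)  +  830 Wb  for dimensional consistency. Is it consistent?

Yes

Reduce each to base SI dimensions:
  (685 μs) × (90.21 V):  [s] · [kg·m²·s⁻³·A⁻¹] = kg·m²·s⁻²·A⁻¹
  (436 mC) × (70.67 GΩ):  [s·A] · [kg·m²·s⁻³·A⁻²] = kg·m²·s⁻²·A⁻¹
  830 Wb:  Wb = V·s = kg·m²·s⁻²·A⁻¹
Every term reduces to kg·m²·s⁻²·A⁻¹.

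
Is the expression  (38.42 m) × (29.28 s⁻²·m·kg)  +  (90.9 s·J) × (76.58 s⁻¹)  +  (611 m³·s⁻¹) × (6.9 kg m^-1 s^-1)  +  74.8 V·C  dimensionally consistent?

Work out the base dimensions of each:
  (38.42 m) × (29.28 s⁻²·m·kg):  [m] · [kg·m·s⁻²] = kg·m²·s⁻²
  (90.9 s·J) × (76.58 s⁻¹):  [kg·m²·s⁻¹] · [s⁻¹] = kg·m²·s⁻²
  (611 m³·s⁻¹) × (6.9 kg m^-1 s^-1):  [m³·s⁻¹] · [kg·m⁻¹·s⁻¹] = kg·m²·s⁻²
  74.8 V·C:  C·V = s·A·J·C⁻¹ = kg·m²·s⁻²
Every term reduces to kg·m²·s⁻².

Yes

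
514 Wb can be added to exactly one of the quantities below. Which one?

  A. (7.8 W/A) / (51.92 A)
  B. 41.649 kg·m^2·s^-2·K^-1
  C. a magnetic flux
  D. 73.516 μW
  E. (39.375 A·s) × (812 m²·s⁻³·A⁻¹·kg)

Reference: Wb = V·s = kg·m²·s⁻²·A⁻¹.
Each option:
  A. [kg·m²·s⁻³·A⁻¹] / [A] = kg·m²·s⁻³·A⁻²
  B. kg·m²·s⁻²·K⁻¹
  C. [magnetic flux] = kg·m²·s⁻²·A⁻¹  ← same
  D. W = J·s⁻¹ = kg·m²·s⁻³
  E. [s·A] · [kg·m²·s⁻³·A⁻¹] = kg·m²·s⁻²
Only C. matches kg·m²·s⁻²·A⁻¹.

C.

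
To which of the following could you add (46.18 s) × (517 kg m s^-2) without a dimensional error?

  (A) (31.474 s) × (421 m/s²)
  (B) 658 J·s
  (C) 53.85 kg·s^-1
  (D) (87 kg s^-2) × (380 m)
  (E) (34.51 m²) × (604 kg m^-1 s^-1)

Reference: [s] · [kg·m·s⁻²] = kg·m·s⁻¹.
Each option:
  (A) [s] · [m·s⁻²] = m·s⁻¹
  (B) J·s = N·m·s = kg·m²·s⁻¹
  (C) kg·s⁻¹
  (D) [kg·s⁻²] · [m] = kg·m·s⁻²
  (E) [m²] · [kg·m⁻¹·s⁻¹] = kg·m·s⁻¹  ← same
Only (E) matches kg·m·s⁻¹.

(E)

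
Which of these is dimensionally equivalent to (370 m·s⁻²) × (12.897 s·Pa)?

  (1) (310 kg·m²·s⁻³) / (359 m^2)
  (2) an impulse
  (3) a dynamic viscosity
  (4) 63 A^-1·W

Reference: [m·s⁻²] · [kg·m⁻¹·s⁻¹] = kg·s⁻³.
Each option:
  (1) [kg·m²·s⁻³] / [m²] = kg·s⁻³  ← same
  (2) [impulse] = kg·m·s⁻¹
  (3) [dynamic viscosity] = kg·m⁻¹·s⁻¹
  (4) W·A⁻¹ = J·s⁻¹·A⁻¹ = kg·m²·s⁻³·A⁻¹
Only (1) matches kg·s⁻³.

(1)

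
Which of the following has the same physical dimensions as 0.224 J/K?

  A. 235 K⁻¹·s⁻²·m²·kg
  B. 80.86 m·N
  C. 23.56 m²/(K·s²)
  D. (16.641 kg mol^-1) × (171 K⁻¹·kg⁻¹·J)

Reference: J·K⁻¹ = N·m·K⁻¹ = kg·m²·s⁻²·K⁻¹.
Each option:
  A. kg·m²·s⁻²·K⁻¹  ← same
  B. N·m = kg·m·s⁻²·m = kg·m²·s⁻²
  C. m²·s⁻²·K⁻¹
  D. [kg·mol⁻¹] · [m²·s⁻²·K⁻¹] = kg·m²·s⁻²·K⁻¹·mol⁻¹
Only A. matches kg·m²·s⁻²·K⁻¹.

A.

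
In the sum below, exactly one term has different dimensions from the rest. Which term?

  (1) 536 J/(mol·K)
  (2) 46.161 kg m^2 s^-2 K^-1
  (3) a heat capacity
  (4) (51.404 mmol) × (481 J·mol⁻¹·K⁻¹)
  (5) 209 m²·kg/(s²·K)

Dimensions:
  (1) J·mol⁻¹·K⁻¹ = N·m·mol⁻¹·K⁻¹ = kg·m²·s⁻²·K⁻¹·mol⁻¹
  (2) kg·m²·s⁻²·K⁻¹
  (3) [heat capacity] = kg·m²·s⁻²·K⁻¹
  (4) [mol] · [kg·m²·s⁻²·K⁻¹·mol⁻¹] = kg·m²·s⁻²·K⁻¹
  (5) kg·m²·s⁻²·K⁻¹
All reduce to kg·m²·s⁻²·K⁻¹ except (1), which is kg·m²·s⁻²·K⁻¹·mol⁻¹.

(1)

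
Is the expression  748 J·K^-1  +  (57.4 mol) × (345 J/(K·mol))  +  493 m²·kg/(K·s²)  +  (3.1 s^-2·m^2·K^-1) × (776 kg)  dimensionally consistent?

Yes

Expand each in SI base units:
  748 J·K^-1:  J·K⁻¹ = N·m·K⁻¹ = kg·m²·s⁻²·K⁻¹
  (57.4 mol) × (345 J/(K·mol)):  [mol] · [kg·m²·s⁻²·K⁻¹·mol⁻¹] = kg·m²·s⁻²·K⁻¹
  493 m²·kg/(K·s²):  kg·m²·s⁻²·K⁻¹
  (3.1 s^-2·m^2·K^-1) × (776 kg):  [m²·s⁻²·K⁻¹] · [kg] = kg·m²·s⁻²·K⁻¹
Every term reduces to kg·m²·s⁻²·K⁻¹.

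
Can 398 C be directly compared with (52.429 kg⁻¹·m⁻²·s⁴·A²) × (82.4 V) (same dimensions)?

Yes

Work out the base dimensions of each:
  398 C:  C = s·A
  (52.429 kg⁻¹·m⁻²·s⁴·A²) × (82.4 V):  [kg⁻¹·m⁻²·s⁴·A²] · [kg·m²·s⁻³·A⁻¹] = s·A
Both are s·A, so they have the same dimensions and can be added.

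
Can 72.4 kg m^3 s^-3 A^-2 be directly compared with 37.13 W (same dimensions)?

No

Work out the base dimensions of each:
  72.4 kg m^3 s^-3 A^-2:  kg·m³·s⁻³·A⁻²
  37.13 W:  W = J·s⁻¹ = kg·m²·s⁻³
kg·m³·s⁻³·A⁻² ≠ kg·m²·s⁻³, so they cannot be added.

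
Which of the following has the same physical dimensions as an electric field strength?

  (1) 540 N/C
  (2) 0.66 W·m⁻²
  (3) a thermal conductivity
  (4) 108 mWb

Reference: [electric field strength] = kg·m·s⁻³·A⁻¹.
Each option:
  (1) N·C⁻¹ = kg·m·s⁻²·(s·A)⁻¹ = kg·m·s⁻³·A⁻¹  ← same
  (2) W·m⁻² = J·s⁻¹·m⁻² = kg·s⁻³
  (3) [thermal conductivity] = kg·m·s⁻³·K⁻¹
  (4) Wb = V·s = kg·m²·s⁻²·A⁻¹
Only (1) matches kg·m·s⁻³·A⁻¹.

(1)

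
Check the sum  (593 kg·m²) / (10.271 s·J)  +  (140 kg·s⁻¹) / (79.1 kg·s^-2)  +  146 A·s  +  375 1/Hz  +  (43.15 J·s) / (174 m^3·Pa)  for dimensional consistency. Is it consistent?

Expand each in SI base units:
  (593 kg·m²) / (10.271 s·J):  [kg·m²] / [kg·m²·s⁻¹] = s
  (140 kg·s⁻¹) / (79.1 kg·s^-2):  [kg·s⁻¹] / [kg·s⁻²] = s
  146 A·s:  A·s = s·A
  375 1/Hz:  Hz⁻¹ = (s⁻¹)⁻¹ = s
  (43.15 J·s) / (174 m^3·Pa):  [kg·m²·s⁻¹] / [kg·m²·s⁻²] = s
The terms do not share a single dimension (s vs s·A).

No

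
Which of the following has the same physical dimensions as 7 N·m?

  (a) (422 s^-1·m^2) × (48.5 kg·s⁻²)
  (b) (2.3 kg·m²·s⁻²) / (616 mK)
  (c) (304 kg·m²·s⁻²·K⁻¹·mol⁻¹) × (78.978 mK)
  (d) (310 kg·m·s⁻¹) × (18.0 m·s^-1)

Reference: N·m = kg·m·s⁻²·m = kg·m²·s⁻².
Each option:
  (a) [m²·s⁻¹] · [kg·s⁻²] = kg·m²·s⁻³
  (b) [kg·m²·s⁻²] / [K] = kg·m²·s⁻²·K⁻¹
  (c) [kg·m²·s⁻²·K⁻¹·mol⁻¹] · [K] = kg·m²·s⁻²·mol⁻¹
  (d) [kg·m·s⁻¹] · [m·s⁻¹] = kg·m²·s⁻²  ← same
Only (d) matches kg·m²·s⁻².

(d)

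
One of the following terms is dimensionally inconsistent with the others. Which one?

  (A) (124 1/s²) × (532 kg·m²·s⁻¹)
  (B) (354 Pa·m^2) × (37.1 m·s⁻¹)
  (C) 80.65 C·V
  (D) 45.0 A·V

(C)

Dimensions:
  (A) [s⁻²] · [kg·m²·s⁻¹] = kg·m²·s⁻³
  (B) [kg·m·s⁻²] · [m·s⁻¹] = kg·m²·s⁻³
  (C) C·V = s·A·J·C⁻¹ = kg·m²·s⁻²
  (D) V·A = J·C⁻¹·A = kg·m²·s⁻³
All reduce to kg·m²·s⁻³ except (C), which is kg·m²·s⁻².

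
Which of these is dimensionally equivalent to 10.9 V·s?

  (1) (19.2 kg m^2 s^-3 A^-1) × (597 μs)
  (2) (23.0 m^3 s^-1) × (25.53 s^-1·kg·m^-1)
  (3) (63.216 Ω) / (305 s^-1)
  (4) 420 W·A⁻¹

Reference: V·s = J·C⁻¹·s = kg·m²·s⁻²·A⁻¹.
Each option:
  (1) [kg·m²·s⁻³·A⁻¹] · [s] = kg·m²·s⁻²·A⁻¹  ← same
  (2) [m³·s⁻¹] · [kg·m⁻¹·s⁻¹] = kg·m²·s⁻²
  (3) [kg·m²·s⁻³·A⁻²] / [s⁻¹] = kg·m²·s⁻²·A⁻²
  (4) W·A⁻¹ = J·s⁻¹·A⁻¹ = kg·m²·s⁻³·A⁻¹
Only (1) matches kg·m²·s⁻²·A⁻¹.

(1)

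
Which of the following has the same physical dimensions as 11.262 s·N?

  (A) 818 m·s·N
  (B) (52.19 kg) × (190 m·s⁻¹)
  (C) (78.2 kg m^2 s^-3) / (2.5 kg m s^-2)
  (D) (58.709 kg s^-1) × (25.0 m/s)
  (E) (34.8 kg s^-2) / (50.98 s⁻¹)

(B)

Reference: N·s = kg·m·s⁻²·s = kg·m·s⁻¹.
Each option:
  (A) N·m·s = kg·m·s⁻²·m·s = kg·m²·s⁻¹
  (B) [kg] · [m·s⁻¹] = kg·m·s⁻¹  ← same
  (C) [kg·m²·s⁻³] / [kg·m·s⁻²] = m·s⁻¹
  (D) [kg·s⁻¹] · [m·s⁻¹] = kg·m·s⁻²
  (E) [kg·s⁻²] / [s⁻¹] = kg·s⁻¹
Only (B) matches kg·m·s⁻¹.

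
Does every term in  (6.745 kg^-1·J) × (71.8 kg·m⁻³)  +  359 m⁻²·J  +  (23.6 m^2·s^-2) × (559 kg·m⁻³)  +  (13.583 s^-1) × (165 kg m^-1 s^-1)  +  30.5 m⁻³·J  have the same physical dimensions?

Work out the base dimensions of each:
  (6.745 kg^-1·J) × (71.8 kg·m⁻³):  [m²·s⁻²] · [kg·m⁻³] = kg·m⁻¹·s⁻²
  359 m⁻²·J:  J·m⁻² = N·m·m⁻² = kg·s⁻²
  (23.6 m^2·s^-2) × (559 kg·m⁻³):  [m²·s⁻²] · [kg·m⁻³] = kg·m⁻¹·s⁻²
  (13.583 s^-1) × (165 kg m^-1 s^-1):  [s⁻¹] · [kg·m⁻¹·s⁻¹] = kg·m⁻¹·s⁻²
  30.5 m⁻³·J:  J·m⁻³ = N·m·m⁻³ = kg·m⁻¹·s⁻²
The terms do not share a single dimension (kg·m⁻¹·s⁻² vs kg·s⁻²).

No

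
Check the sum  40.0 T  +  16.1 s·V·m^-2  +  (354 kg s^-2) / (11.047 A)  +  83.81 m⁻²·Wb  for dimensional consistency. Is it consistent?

Expand each in SI base units:
  40.0 T:  T = Wb·m⁻² = kg·s⁻²·A⁻¹
  16.1 s·V·m^-2:  V·s·m⁻² = J·C⁻¹·s·m⁻² = kg·s⁻²·A⁻¹
  (354 kg s^-2) / (11.047 A):  [kg·s⁻²] / [A] = kg·s⁻²·A⁻¹
  83.81 m⁻²·Wb:  Wb·m⁻² = V·s·m⁻² = kg·s⁻²·A⁻¹
Every term reduces to kg·s⁻²·A⁻¹.

Yes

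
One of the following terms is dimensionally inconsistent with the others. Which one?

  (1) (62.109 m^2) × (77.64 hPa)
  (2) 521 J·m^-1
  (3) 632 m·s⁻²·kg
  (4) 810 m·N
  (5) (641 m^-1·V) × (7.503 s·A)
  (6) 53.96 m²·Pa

(4)

In SI base units:
  (1) [m²] · [kg·m⁻¹·s⁻²] = kg·m·s⁻²
  (2) J·m⁻¹ = N·m·m⁻¹ = kg·m·s⁻²
  (3) kg·m·s⁻²
  (4) N·m = kg·m·s⁻²·m = kg·m²·s⁻²
  (5) [kg·m·s⁻³·A⁻¹] · [s·A] = kg·m·s⁻²
  (6) Pa·m² = N·m⁻²·m² = kg·m·s⁻²
All reduce to kg·m·s⁻² except (4), which is kg·m²·s⁻².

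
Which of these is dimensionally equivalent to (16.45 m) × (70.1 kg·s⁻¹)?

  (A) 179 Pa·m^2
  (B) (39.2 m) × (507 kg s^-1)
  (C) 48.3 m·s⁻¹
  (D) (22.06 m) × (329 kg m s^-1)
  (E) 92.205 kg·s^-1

Reference: [m] · [kg·s⁻¹] = kg·m·s⁻¹.
Each option:
  (A) Pa·m² = N·m⁻²·m² = kg·m·s⁻²
  (B) [m] · [kg·s⁻¹] = kg·m·s⁻¹  ← same
  (C) m·s⁻¹
  (D) [m] · [kg·m·s⁻¹] = kg·m²·s⁻¹
  (E) kg·s⁻¹
Only (B) matches kg·m·s⁻¹.

(B)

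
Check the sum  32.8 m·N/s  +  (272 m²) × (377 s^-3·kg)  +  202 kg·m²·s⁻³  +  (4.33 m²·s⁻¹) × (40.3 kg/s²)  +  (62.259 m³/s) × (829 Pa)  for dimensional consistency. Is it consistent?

Work out the base dimensions of each:
  32.8 m·N/s:  N·m·s⁻¹ = kg·m·s⁻²·m·s⁻¹ = kg·m²·s⁻³
  (272 m²) × (377 s^-3·kg):  [m²] · [kg·s⁻³] = kg·m²·s⁻³
  202 kg·m²·s⁻³:  kg·m²·s⁻³
  (4.33 m²·s⁻¹) × (40.3 kg/s²):  [m²·s⁻¹] · [kg·s⁻²] = kg·m²·s⁻³
  (62.259 m³/s) × (829 Pa):  [m³·s⁻¹] · [kg·m⁻¹·s⁻²] = kg·m²·s⁻³
Every term reduces to kg·m²·s⁻³.

Yes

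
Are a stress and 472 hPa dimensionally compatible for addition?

Yes

Expand each in SI base units:
  a stress:  [stress] = kg·m⁻¹·s⁻²
  472 hPa:  Pa = N·m⁻² = kg·m⁻¹·s⁻²
Both are kg·m⁻¹·s⁻², so they have the same dimensions and can be added.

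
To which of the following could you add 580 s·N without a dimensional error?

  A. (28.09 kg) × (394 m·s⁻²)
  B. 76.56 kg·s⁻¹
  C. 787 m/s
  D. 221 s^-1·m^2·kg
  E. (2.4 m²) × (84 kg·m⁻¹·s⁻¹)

E.

Reference: N·s = kg·m·s⁻²·s = kg·m·s⁻¹.
Each option:
  A. [kg] · [m·s⁻²] = kg·m·s⁻²
  B. kg·s⁻¹
  C. m·s⁻¹
  D. kg·m²·s⁻¹
  E. [m²] · [kg·m⁻¹·s⁻¹] = kg·m·s⁻¹  ← same
Only E. matches kg·m·s⁻¹.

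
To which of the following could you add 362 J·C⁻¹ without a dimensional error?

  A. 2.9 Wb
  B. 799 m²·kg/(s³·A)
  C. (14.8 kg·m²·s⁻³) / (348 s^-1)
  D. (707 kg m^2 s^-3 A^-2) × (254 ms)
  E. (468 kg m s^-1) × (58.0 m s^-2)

B.

Reference: J·C⁻¹ = N·m·(s·A)⁻¹ = kg·m²·s⁻³·A⁻¹.
Each option:
  A. Wb = V·s = kg·m²·s⁻²·A⁻¹
  B. kg·m²·s⁻³·A⁻¹  ← same
  C. [kg·m²·s⁻³] / [s⁻¹] = kg·m²·s⁻²
  D. [kg·m²·s⁻³·A⁻²] · [s] = kg·m²·s⁻²·A⁻²
  E. [kg·m·s⁻¹] · [m·s⁻²] = kg·m²·s⁻³
Only B. matches kg·m²·s⁻³·A⁻¹.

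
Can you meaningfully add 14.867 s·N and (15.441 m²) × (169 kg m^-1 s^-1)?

Yes

Work out the base dimensions of each:
  14.867 s·N:  N·s = kg·m·s⁻²·s = kg·m·s⁻¹
  (15.441 m²) × (169 kg m^-1 s^-1):  [m²] · [kg·m⁻¹·s⁻¹] = kg·m·s⁻¹
Both are kg·m·s⁻¹, so they have the same dimensions and can be added.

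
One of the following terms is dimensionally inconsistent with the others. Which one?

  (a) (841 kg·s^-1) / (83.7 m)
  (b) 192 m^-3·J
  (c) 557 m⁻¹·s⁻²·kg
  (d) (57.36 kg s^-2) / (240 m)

(a)

Expand each in SI base units:
  (a) [kg·s⁻¹] / [m] = kg·m⁻¹·s⁻¹
  (b) J·m⁻³ = N·m·m⁻³ = kg·m⁻¹·s⁻²
  (c) kg·m⁻¹·s⁻²
  (d) [kg·s⁻²] / [m] = kg·m⁻¹·s⁻²
All reduce to kg·m⁻¹·s⁻² except (a), which is kg·m⁻¹·s⁻¹.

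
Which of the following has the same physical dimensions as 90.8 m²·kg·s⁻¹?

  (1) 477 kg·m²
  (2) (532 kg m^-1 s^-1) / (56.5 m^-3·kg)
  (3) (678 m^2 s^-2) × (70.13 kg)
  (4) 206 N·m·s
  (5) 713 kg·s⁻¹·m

(4)

Reference: kg·m²·s⁻¹.
Each option:
  (1) kg·m²
  (2) [kg·m⁻¹·s⁻¹] / [kg·m⁻³] = m²·s⁻¹
  (3) [m²·s⁻²] · [kg] = kg·m²·s⁻²
  (4) N·m·s = kg·m·s⁻²·m·s = kg·m²·s⁻¹  ← same
  (5) kg·m·s⁻¹
Only (4) matches kg·m²·s⁻¹.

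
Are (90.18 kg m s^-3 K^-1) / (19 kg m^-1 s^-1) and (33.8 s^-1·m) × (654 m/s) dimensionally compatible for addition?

No

In SI base units:
  (90.18 kg m s^-3 K^-1) / (19 kg m^-1 s^-1):  [kg·m·s⁻³·K⁻¹] / [kg·m⁻¹·s⁻¹] = m²·s⁻²·K⁻¹
  (33.8 s^-1·m) × (654 m/s):  [m·s⁻¹] · [m·s⁻¹] = m²·s⁻²
m²·s⁻²·K⁻¹ ≠ m²·s⁻², so they cannot be added.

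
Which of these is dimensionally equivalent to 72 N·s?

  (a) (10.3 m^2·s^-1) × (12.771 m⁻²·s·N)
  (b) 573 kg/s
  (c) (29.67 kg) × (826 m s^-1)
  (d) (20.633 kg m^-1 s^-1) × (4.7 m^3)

Reference: N·s = kg·m·s⁻²·s = kg·m·s⁻¹.
Each option:
  (a) [m²·s⁻¹] · [kg·m⁻¹·s⁻¹] = kg·m·s⁻²
  (b) kg·s⁻¹
  (c) [kg] · [m·s⁻¹] = kg·m·s⁻¹  ← same
  (d) [kg·m⁻¹·s⁻¹] · [m³] = kg·m²·s⁻¹
Only (c) matches kg·m·s⁻¹.

(c)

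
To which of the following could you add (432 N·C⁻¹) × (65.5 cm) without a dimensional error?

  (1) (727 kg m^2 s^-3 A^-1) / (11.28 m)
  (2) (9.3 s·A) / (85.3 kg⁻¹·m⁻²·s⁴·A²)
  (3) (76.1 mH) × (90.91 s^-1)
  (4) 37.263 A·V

Reference: [kg·m·s⁻³·A⁻¹] · [m] = kg·m²·s⁻³·A⁻¹.
Each option:
  (1) [kg·m²·s⁻³·A⁻¹] / [m] = kg·m·s⁻³·A⁻¹
  (2) [s·A] / [kg⁻¹·m⁻²·s⁴·A²] = kg·m²·s⁻³·A⁻¹  ← same
  (3) [kg·m²·s⁻²·A⁻²] · [s⁻¹] = kg·m²·s⁻³·A⁻²
  (4) V·A = J·C⁻¹·A = kg·m²·s⁻³
Only (2) matches kg·m²·s⁻³·A⁻¹.

(2)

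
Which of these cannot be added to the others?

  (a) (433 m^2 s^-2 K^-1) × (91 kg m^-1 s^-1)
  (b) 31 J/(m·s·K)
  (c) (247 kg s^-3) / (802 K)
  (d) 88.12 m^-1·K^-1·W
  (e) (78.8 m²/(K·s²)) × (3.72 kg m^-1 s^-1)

Expand each in SI base units:
  (a) [m²·s⁻²·K⁻¹] · [kg·m⁻¹·s⁻¹] = kg·m·s⁻³·K⁻¹
  (b) J·s⁻¹·m⁻¹·K⁻¹ = N·m·s⁻¹·m⁻¹·K⁻¹ = kg·m·s⁻³·K⁻¹
  (c) [kg·s⁻³] / [K] = kg·s⁻³·K⁻¹
  (d) W·m⁻¹·K⁻¹ = J·s⁻¹·m⁻¹·K⁻¹ = kg·m·s⁻³·K⁻¹
  (e) [m²·s⁻²·K⁻¹] · [kg·m⁻¹·s⁻¹] = kg·m·s⁻³·K⁻¹
All reduce to kg·m·s⁻³·K⁻¹ except (c), which is kg·s⁻³·K⁻¹.

(c)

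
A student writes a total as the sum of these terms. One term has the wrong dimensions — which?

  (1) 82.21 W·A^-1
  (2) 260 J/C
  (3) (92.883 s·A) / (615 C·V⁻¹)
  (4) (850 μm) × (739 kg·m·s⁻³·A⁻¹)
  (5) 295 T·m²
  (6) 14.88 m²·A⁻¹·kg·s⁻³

Reduce each to base SI dimensions:
  (1) W·A⁻¹ = J·s⁻¹·A⁻¹ = kg·m²·s⁻³·A⁻¹
  (2) J·C⁻¹ = N·m·(s·A)⁻¹ = kg·m²·s⁻³·A⁻¹
  (3) [s·A] / [kg⁻¹·m⁻²·s⁴·A²] = kg·m²·s⁻³·A⁻¹
  (4) [m] · [kg·m·s⁻³·A⁻¹] = kg·m²·s⁻³·A⁻¹
  (5) T·m² = Wb·m⁻²·m² = kg·m²·s⁻²·A⁻¹
  (6) kg·m²·s⁻³·A⁻¹
All reduce to kg·m²·s⁻³·A⁻¹ except (5), which is kg·m²·s⁻²·A⁻¹.

(5)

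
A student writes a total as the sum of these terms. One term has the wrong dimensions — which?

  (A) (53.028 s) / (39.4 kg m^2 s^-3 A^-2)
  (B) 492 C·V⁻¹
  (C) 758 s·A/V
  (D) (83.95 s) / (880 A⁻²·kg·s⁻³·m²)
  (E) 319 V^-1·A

(E)

Reduce each to base SI dimensions:
  (A) [s] / [kg·m²·s⁻³·A⁻²] = kg⁻¹·m⁻²·s⁴·A²
  (B) C·V⁻¹ = s·A·(J·C⁻¹)⁻¹ = kg⁻¹·m⁻²·s⁴·A²
  (C) A·s·V⁻¹ = A·s·(J·C⁻¹)⁻¹ = kg⁻¹·m⁻²·s⁴·A²
  (D) [s] / [kg·m²·s⁻³·A⁻²] = kg⁻¹·m⁻²·s⁴·A²
  (E) A·V⁻¹ = A·(J·C⁻¹)⁻¹ = kg⁻¹·m⁻²·s³·A²
All reduce to kg⁻¹·m⁻²·s⁴·A² except (E), which is kg⁻¹·m⁻²·s³·A².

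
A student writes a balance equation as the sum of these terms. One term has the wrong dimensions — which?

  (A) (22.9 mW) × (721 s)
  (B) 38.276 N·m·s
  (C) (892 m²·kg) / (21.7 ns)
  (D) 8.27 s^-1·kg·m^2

(A)

Expand each in SI base units:
  (A) [kg·m²·s⁻³] · [s] = kg·m²·s⁻²
  (B) N·m·s = kg·m·s⁻²·m·s = kg·m²·s⁻¹
  (C) [kg·m²] / [s] = kg·m²·s⁻¹
  (D) kg·m²·s⁻¹
All reduce to kg·m²·s⁻¹ except (A), which is kg·m²·s⁻².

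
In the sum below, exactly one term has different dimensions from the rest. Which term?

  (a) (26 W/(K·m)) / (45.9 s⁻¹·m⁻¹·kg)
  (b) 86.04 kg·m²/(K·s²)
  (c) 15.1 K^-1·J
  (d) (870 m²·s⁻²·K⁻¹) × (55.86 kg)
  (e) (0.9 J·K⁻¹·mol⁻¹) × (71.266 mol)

Reduce each to base SI dimensions:
  (a) [kg·m·s⁻³·K⁻¹] / [kg·m⁻¹·s⁻¹] = m²·s⁻²·K⁻¹
  (b) kg·m²·s⁻²·K⁻¹
  (c) J·K⁻¹ = N·m·K⁻¹ = kg·m²·s⁻²·K⁻¹
  (d) [m²·s⁻²·K⁻¹] · [kg] = kg·m²·s⁻²·K⁻¹
  (e) [kg·m²·s⁻²·K⁻¹·mol⁻¹] · [mol] = kg·m²·s⁻²·K⁻¹
All reduce to kg·m²·s⁻²·K⁻¹ except (a), which is m²·s⁻²·K⁻¹.

(a)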